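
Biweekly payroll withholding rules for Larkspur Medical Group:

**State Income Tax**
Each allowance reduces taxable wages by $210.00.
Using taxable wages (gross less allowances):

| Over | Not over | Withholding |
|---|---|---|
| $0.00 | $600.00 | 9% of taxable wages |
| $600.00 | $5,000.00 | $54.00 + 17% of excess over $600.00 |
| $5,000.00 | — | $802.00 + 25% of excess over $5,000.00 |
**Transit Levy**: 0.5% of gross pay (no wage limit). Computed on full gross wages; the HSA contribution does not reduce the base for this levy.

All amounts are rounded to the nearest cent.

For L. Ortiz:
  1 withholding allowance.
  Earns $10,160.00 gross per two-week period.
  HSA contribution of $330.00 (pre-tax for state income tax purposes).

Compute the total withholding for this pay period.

State Income Tax: taxable = $10,160.00 − $330.00 − 1×$210.00 = $9,620.00
  $802.00 + 25% × ($9,620.00 − $5,000.00) = $802.00 + 25% × $4,620.00 = $1,957.00
Transit Levy: 0.5% × $10,160.00 = $50.80
Total: $1,957.00 + $50.80 = $2,007.80

$2,007.80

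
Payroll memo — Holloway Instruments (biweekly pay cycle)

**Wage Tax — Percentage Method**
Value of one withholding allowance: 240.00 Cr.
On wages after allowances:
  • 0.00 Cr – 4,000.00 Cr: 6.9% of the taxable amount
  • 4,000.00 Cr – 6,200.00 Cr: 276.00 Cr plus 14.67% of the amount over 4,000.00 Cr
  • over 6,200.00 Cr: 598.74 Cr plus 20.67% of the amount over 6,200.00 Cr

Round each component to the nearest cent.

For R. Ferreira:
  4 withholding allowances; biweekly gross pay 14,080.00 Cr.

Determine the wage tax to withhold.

2,029.10 Cr

Wage Tax: taxable = 14,080.00 Cr − 4×240.00 Cr = 13,120.00 Cr
  598.74 Cr + 20.67% × (13,120.00 Cr − 6,200.00 Cr) = 598.74 Cr + 20.67% × 6,920.00 Cr = 2,029.10 Cr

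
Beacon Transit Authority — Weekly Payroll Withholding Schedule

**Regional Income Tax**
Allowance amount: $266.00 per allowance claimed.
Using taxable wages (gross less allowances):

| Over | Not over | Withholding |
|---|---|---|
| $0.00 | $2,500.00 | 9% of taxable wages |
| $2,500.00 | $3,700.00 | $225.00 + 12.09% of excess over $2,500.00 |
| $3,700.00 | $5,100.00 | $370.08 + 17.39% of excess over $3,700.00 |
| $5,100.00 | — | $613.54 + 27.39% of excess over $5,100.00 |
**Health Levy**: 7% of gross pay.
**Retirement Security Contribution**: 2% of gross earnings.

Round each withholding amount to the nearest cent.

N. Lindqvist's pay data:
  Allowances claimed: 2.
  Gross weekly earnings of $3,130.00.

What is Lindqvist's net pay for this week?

Regional Income Tax: taxable = $3,130.00 − 2×$266.00 = $2,598.00
  $225.00 + 12.09% × ($2,598.00 − $2,500.00) = $225.00 + 12.09% × $98.00 = $236.85
Health Levy: 7% × $3,130.00 = $219.10
Retirement Security Contribution: 2% × $3,130.00 = $62.60
Total withheld: $236.85 + $219.10 + $62.60 = $518.55
Net pay: $3,130.00 − $518.55 = $2,611.45

$2,611.45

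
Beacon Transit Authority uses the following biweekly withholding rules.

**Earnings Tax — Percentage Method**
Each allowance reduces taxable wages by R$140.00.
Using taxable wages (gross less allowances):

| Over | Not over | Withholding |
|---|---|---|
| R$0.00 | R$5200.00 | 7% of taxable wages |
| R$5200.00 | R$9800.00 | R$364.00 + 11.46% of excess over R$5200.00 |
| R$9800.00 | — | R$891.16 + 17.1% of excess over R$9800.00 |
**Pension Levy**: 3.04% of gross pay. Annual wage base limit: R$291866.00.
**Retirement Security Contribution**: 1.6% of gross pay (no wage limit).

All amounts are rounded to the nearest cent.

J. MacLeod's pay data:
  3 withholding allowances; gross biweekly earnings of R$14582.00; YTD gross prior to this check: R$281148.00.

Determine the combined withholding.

R$2196.20

Earnings Tax: taxable = R$14582.00 − 3×R$140.00 = R$14162.00
  R$891.16 + 17.1% × (R$14162.00 − R$9800.00) = R$891.16 + 17.1% × R$4362.00 = R$1637.06
Pension Levy: cap R$291866.00 − YTD R$281148.00 = R$10718.00 subject; 3.04% × R$10718.00 = R$325.83
Retirement Security Contribution: 1.6% × R$14582.00 = R$233.31
Total: R$1637.06 + R$325.83 + R$233.31 = R$2196.20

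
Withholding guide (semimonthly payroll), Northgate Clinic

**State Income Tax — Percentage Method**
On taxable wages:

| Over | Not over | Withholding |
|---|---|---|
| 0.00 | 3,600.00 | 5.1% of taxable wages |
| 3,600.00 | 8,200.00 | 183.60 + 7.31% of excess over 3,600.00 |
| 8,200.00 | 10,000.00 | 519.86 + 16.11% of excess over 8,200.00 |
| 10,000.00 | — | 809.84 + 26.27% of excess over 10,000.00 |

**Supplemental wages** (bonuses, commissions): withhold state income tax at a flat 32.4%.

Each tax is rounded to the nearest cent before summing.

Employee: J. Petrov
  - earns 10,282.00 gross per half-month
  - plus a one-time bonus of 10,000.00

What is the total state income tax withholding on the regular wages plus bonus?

State Income Tax: taxable = 10,282.00
  809.84 + 26.27% × (10,282.00 − 10,000.00) = 809.84 + 26.27% × 282.00 = 883.92
Supplemental (32.4% flat on bonus): 32.4% × 10,000.00 = 3,240.00
Total state income tax: 883.92 + 3,240.00 = 4,123.92

4,123.92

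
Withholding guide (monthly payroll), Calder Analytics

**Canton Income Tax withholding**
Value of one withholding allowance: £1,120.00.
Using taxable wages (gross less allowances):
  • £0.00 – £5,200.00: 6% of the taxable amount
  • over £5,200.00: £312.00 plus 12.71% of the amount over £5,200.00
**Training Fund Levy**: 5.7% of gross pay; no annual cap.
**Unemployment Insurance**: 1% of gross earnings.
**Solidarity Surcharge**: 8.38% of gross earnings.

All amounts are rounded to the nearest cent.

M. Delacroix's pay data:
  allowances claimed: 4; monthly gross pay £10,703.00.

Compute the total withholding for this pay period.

Canton Income Tax: taxable = £10,703.00 − 4×£1,120.00 = £6,223.00
  £312.00 + 12.71% × (£6,223.00 − £5,200.00) = £312.00 + 12.71% × £1,023.00 = £442.02
Training Fund Levy: 5.7% × £10,703.00 = £610.07
Unemployment Insurance: 1% × £10,703.00 = £107.03
Solidarity Surcharge: 8.38% × £10,703.00 = £896.91
Total: £442.02 + £610.07 + £107.03 + £896.91 = £2,056.03

£2,056.03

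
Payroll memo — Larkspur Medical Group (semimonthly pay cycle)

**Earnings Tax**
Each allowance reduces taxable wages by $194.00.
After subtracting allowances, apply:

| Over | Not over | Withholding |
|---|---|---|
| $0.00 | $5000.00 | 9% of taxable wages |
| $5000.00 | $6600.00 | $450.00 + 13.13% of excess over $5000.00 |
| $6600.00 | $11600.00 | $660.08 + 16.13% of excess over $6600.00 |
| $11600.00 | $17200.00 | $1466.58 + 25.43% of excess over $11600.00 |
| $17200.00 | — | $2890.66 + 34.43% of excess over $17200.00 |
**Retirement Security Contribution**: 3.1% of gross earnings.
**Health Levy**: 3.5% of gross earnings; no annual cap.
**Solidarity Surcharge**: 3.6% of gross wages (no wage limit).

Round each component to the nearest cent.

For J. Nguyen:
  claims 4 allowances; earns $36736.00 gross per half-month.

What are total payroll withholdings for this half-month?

Earnings Tax: taxable = $36736.00 − 4×$194.00 = $35960.00
  $2890.66 + 34.43% × ($35960.00 − $17200.00) = $2890.66 + 34.43% × $18760.00 = $9349.73
Retirement Security Contribution: 3.1% × $36736.00 = $1138.82
Health Levy: 3.5% × $36736.00 = $1285.76
Solidarity Surcharge: 3.6% × $36736.00 = $1322.50
Total: $9349.73 + $1138.82 + $1285.76 + $1322.50 = $13096.81

$13096.81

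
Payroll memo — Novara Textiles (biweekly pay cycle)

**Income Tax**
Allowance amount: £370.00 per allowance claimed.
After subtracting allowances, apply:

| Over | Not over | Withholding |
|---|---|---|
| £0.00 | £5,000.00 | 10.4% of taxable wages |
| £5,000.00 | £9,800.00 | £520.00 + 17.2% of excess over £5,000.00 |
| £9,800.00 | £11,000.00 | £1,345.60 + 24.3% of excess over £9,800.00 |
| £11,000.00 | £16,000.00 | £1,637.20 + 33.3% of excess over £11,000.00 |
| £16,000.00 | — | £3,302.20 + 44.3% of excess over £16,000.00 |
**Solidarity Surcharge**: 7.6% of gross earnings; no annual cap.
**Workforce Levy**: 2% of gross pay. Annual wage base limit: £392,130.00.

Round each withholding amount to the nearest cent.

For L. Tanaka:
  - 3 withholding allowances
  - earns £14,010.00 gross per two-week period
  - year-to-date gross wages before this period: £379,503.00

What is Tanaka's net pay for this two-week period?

Income Tax: taxable = £14,010.00 − 3×£370.00 = £12,900.00
  £1,637.20 + 33.3% × (£12,900.00 − £11,000.00) = £1,637.20 + 33.3% × £1,900.00 = £2,269.90
Solidarity Surcharge: 7.6% × £14,010.00 = £1,064.76
Workforce Levy: cap £392,130.00 − YTD £379,503.00 = £12,627.00 subject; 2% × £12,627.00 = £252.54
Total withheld: £2,269.90 + £1,064.76 + £252.54 = £3,587.20
Net pay: £14,010.00 − £3,587.20 = £10,422.80

£10,422.80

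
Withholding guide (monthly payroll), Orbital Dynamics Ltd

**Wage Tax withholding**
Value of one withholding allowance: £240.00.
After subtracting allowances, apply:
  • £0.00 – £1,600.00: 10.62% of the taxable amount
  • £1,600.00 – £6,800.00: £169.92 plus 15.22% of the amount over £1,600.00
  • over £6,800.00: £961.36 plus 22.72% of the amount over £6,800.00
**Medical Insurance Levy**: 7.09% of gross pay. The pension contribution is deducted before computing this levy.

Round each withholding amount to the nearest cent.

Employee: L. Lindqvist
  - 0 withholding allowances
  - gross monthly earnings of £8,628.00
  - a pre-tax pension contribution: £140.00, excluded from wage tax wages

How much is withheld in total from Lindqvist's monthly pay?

£1,946.67

Wage Tax: taxable = £8,628.00 − £140.00 = £8,488.00
  £961.36 + 22.72% × (£8,488.00 − £6,800.00) = £961.36 + 22.72% × £1,688.00 = £1,344.87
Medical Insurance Levy: 7.09% × £8,488.00 = £601.80
Total: £1,344.87 + £601.80 = £1,946.67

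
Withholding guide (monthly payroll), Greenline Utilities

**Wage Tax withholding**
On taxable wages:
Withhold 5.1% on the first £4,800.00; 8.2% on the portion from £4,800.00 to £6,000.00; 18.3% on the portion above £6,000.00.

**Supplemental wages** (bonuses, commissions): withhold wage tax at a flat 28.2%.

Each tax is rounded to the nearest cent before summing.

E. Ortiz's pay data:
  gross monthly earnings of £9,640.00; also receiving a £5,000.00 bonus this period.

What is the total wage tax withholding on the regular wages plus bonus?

£2,419.32

Wage Tax: taxable = £9,640.00
  £343.20 + 18.3% × (£9,640.00 − £6,000.00) = £343.20 + 18.3% × £3,640.00 = £1,009.32
Supplemental (28.2% flat on bonus): 28.2% × £5,000.00 = £1,410.00
Total wage tax: £1,009.32 + £1,410.00 = £2,419.32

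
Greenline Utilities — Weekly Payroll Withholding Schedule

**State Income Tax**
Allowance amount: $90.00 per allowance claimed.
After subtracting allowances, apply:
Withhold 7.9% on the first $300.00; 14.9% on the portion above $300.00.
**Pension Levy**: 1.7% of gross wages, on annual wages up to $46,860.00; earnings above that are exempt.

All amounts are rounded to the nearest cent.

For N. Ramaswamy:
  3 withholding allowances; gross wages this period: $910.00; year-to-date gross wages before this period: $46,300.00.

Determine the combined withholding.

State Income Tax: taxable = $910.00 − 3×$90.00 = $640.00
  $23.70 + 14.9% × ($640.00 − $300.00) = $23.70 + 14.9% × $340.00 = $74.36
Pension Levy: cap $46,860.00 − YTD $46,300.00 = $560.00 subject; 1.7% × $560.00 = $9.52
Total: $74.36 + $9.52 = $83.88

$83.88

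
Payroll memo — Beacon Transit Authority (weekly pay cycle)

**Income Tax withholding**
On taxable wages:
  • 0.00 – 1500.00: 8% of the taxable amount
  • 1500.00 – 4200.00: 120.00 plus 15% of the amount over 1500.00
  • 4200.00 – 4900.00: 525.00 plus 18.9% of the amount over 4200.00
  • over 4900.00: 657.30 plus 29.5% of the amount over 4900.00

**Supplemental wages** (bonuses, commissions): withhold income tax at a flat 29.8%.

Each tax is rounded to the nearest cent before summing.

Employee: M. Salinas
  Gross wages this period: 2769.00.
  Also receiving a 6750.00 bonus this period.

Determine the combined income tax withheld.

Income Tax: taxable = 2769.00
  120.00 + 15% × (2769.00 − 1500.00) = 120.00 + 15% × 1269.00 = 310.35
Supplemental (29.8% flat on bonus): 29.8% × 6750.00 = 2011.50
Total income tax: 310.35 + 2011.50 = 2321.85

2321.85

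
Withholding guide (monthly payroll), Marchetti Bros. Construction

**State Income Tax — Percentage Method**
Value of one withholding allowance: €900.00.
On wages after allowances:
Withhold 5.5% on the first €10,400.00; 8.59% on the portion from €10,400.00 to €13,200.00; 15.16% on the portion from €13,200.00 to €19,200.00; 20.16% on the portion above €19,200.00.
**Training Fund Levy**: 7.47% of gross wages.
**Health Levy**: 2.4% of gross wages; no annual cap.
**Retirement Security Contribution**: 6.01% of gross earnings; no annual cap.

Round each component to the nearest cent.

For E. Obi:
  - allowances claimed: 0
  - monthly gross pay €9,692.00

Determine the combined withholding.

€2,072.15

State Income Tax: taxable = €9,692.00
  5.5% × €9,692.00 = €533.06
Training Fund Levy: 7.47% × €9,692.00 = €723.99
Health Levy: 2.4% × €9,692.00 = €232.61
Retirement Security Contribution: 6.01% × €9,692.00 = €582.49
Total: €533.06 + €723.99 + €232.61 + €582.49 = €2,072.15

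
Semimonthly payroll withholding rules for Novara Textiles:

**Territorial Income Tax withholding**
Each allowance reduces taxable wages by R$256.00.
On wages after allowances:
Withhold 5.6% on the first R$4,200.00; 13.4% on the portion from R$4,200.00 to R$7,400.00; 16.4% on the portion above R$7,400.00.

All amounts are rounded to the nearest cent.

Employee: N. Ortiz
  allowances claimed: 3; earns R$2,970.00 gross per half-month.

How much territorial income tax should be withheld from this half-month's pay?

R$123.31

Territorial Income Tax: taxable = R$2,970.00 − 3×R$256.00 = R$2,202.00
  5.6% × R$2,202.00 = R$123.31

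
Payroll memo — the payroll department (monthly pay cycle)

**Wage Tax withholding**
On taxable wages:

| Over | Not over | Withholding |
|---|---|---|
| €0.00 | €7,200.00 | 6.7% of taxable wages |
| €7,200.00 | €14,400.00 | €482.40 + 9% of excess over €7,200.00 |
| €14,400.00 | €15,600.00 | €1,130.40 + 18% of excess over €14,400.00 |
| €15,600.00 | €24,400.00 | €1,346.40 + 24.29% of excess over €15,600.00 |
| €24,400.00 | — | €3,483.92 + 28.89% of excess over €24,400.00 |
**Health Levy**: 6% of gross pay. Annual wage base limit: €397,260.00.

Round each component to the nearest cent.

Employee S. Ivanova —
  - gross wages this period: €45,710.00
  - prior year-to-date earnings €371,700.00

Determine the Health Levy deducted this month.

Health Levy: cap €397,260.00 − YTD €371,700.00 = €25,560.00 subject; 6% × €25,560.00 = €1,533.60

€1,533.60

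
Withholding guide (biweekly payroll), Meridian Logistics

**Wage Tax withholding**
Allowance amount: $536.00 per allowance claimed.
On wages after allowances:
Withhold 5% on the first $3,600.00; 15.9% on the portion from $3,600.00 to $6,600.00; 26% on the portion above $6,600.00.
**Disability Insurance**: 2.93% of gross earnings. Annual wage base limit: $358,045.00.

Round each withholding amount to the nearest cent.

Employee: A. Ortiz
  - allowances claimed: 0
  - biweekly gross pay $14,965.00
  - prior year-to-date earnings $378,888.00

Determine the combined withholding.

Wage Tax: taxable = $14,965.00
  $657.00 + 26% × ($14,965.00 − $6,600.00) = $657.00 + 26% × $8,365.00 = $2,831.90
Disability Insurance: YTD $378,888.00 ≥ cap $358,045.00 → $0.00
Total: $2,831.90 + $0.00 = $2,831.90

$2,831.90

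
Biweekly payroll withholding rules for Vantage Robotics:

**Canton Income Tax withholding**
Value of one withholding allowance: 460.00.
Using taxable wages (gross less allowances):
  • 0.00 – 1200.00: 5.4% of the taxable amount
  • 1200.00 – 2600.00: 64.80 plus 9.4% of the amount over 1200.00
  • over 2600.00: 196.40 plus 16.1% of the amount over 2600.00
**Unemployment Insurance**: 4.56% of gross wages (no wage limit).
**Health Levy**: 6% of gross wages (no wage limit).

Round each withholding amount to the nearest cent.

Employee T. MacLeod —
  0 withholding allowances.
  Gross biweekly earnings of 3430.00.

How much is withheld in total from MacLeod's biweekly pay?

692.24

Canton Income Tax: taxable = 3430.00
  196.40 + 16.1% × (3430.00 − 2600.00) = 196.40 + 16.1% × 830.00 = 330.03
Unemployment Insurance: 4.56% × 3430.00 = 156.41
Health Levy: 6% × 3430.00 = 205.80
Total: 330.03 + 156.41 + 205.80 = 692.24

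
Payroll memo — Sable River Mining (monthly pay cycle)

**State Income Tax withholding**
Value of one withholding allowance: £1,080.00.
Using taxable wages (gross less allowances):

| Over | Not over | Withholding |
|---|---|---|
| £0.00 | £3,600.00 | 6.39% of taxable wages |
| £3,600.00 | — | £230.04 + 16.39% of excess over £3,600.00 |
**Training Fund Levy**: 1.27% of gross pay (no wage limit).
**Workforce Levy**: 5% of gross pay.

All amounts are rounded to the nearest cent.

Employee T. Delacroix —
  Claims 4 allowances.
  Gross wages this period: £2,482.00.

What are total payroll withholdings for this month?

£155.62

State Income Tax: taxable = £2,482.00 − 4×£1,080.00 = £-1,838.00
  Taxable ≤ 0 → £0.00
Training Fund Levy: 1.27% × £2,482.00 = £31.52
Workforce Levy: 5% × £2,482.00 = £124.10
Total: £0.00 + £31.52 + £124.10 = £155.62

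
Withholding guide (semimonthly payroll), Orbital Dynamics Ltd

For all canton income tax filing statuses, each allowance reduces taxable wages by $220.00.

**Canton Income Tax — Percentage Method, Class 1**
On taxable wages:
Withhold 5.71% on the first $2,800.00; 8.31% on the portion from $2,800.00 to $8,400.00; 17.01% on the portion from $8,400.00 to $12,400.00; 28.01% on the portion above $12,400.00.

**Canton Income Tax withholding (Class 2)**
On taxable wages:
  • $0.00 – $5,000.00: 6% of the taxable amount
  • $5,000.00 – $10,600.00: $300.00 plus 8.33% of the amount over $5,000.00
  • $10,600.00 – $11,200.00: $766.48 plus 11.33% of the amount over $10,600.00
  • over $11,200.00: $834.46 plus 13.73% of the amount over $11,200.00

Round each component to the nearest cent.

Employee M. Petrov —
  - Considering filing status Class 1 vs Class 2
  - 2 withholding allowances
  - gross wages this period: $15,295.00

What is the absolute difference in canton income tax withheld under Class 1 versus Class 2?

Canton Income Tax (Class 1): taxable = $15,295.00 − 2×$220.00 = $14,855.00
  $1,305.64 + 28.01% × ($14,855.00 − $12,400.00) = $1,305.64 + 28.01% × $2,455.00 = $1,993.29
Canton Income Tax (Class 2): taxable = $15,295.00 − 2×$220.00 = $14,855.00
  $834.46 + 13.73% × ($14,855.00 − $11,200.00) = $834.46 + 13.73% × $3,655.00 = $1,336.29
Difference: |$1,993.29 − $1,336.29| = $657.00 (higher under Class 1)

$657.00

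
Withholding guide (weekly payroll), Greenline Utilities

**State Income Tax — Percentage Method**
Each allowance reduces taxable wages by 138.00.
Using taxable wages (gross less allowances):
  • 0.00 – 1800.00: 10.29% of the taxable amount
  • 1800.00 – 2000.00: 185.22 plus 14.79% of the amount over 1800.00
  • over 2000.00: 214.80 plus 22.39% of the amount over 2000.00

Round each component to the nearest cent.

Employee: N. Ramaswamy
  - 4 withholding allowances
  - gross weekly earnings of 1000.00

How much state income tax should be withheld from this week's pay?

46.10

State Income Tax: taxable = 1000.00 − 4×138.00 = 448.00
  10.29% × 448.00 = 46.10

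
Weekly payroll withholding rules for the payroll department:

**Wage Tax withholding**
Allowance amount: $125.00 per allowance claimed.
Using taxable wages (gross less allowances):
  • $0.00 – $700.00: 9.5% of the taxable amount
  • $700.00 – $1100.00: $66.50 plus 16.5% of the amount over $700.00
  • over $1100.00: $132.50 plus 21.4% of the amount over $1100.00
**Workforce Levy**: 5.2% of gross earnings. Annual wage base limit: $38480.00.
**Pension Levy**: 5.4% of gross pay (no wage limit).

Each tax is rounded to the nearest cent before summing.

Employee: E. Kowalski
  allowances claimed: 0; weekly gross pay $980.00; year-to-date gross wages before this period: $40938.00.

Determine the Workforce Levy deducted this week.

$0.00

Workforce Levy: YTD $40938.00 ≥ cap $38480.00 → $0.00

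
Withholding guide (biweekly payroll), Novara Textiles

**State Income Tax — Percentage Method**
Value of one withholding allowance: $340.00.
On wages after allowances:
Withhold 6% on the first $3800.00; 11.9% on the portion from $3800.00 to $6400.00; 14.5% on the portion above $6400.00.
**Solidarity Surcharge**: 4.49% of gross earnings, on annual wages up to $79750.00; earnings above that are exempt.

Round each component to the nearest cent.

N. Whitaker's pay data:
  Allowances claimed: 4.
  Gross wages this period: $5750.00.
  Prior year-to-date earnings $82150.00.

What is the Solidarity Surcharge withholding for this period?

$0.00

Solidarity Surcharge: YTD $82150.00 ≥ cap $79750.00 → $0.00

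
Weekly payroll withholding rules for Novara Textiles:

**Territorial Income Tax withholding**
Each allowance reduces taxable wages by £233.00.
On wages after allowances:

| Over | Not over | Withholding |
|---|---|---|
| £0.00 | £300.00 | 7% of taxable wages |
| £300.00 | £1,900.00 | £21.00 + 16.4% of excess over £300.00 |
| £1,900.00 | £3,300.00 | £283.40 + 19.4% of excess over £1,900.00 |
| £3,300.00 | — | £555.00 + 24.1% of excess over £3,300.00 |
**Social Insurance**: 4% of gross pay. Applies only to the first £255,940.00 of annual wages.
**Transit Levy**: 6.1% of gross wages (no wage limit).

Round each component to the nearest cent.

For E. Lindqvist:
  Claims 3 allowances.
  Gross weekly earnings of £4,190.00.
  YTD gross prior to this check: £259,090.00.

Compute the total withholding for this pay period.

Territorial Income Tax: taxable = £4,190.00 − 3×£233.00 = £3,491.00
  £555.00 + 24.1% × (£3,491.00 − £3,300.00) = £555.00 + 24.1% × £191.00 = £601.03
Social Insurance: YTD £259,090.00 ≥ cap £255,940.00 → £0.00
Transit Levy: 6.1% × £4,190.00 = £255.59
Total: £601.03 + £0.00 + £255.59 = £856.62

£856.62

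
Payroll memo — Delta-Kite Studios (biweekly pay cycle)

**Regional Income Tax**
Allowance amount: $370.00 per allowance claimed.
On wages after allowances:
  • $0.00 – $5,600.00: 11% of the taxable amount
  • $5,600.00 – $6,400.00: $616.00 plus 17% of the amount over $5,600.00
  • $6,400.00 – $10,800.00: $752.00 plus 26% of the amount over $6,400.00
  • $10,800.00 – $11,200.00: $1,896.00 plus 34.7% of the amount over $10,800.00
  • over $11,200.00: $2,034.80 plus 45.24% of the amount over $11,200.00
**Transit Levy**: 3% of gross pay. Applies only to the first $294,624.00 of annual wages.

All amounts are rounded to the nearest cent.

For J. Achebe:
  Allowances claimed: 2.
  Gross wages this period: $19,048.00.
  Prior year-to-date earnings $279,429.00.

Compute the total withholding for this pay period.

Regional Income Tax: taxable = $19,048.00 − 2×$370.00 = $18,308.00
  $2,034.80 + 45.24% × ($18,308.00 − $11,200.00) = $2,034.80 + 45.24% × $7,108.00 = $5,250.46
Transit Levy: cap $294,624.00 − YTD $279,429.00 = $15,195.00 subject; 3% × $15,195.00 = $455.85
Total: $5,250.46 + $455.85 = $5,706.31

$5,706.31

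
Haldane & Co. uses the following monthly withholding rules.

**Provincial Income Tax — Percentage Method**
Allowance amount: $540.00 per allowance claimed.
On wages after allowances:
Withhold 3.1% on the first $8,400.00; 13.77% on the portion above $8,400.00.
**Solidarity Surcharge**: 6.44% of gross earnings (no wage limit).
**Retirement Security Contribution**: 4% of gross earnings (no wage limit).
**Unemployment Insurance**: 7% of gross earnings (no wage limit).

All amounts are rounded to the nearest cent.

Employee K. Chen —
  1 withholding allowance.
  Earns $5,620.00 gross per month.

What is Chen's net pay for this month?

$4,482.39

Provincial Income Tax: taxable = $5,620.00 − 1×$540.00 = $5,080.00
  3.1% × $5,080.00 = $157.48
Solidarity Surcharge: 6.44% × $5,620.00 = $361.93
Retirement Security Contribution: 4% × $5,620.00 = $224.80
Unemployment Insurance: 7% × $5,620.00 = $393.40
Total withheld: $157.48 + $361.93 + $224.80 + $393.40 = $1,137.61
Net pay: $5,620.00 − $1,137.61 = $4,482.39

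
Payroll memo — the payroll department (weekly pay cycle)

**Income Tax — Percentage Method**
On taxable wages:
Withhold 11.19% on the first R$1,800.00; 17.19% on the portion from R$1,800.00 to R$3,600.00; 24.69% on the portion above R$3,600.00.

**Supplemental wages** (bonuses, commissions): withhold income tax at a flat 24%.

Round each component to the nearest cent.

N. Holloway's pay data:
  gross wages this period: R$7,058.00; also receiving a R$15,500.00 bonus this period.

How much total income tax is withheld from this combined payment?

Income Tax: taxable = R$7,058.00
  R$510.84 + 24.69% × (R$7,058.00 − R$3,600.00) = R$510.84 + 24.69% × R$3,458.00 = R$1,364.62
Supplemental (24% flat on bonus): 24% × R$15,500.00 = R$3,720.00
Total income tax: R$1,364.62 + R$3,720.00 = R$5,084.62

R$5,084.62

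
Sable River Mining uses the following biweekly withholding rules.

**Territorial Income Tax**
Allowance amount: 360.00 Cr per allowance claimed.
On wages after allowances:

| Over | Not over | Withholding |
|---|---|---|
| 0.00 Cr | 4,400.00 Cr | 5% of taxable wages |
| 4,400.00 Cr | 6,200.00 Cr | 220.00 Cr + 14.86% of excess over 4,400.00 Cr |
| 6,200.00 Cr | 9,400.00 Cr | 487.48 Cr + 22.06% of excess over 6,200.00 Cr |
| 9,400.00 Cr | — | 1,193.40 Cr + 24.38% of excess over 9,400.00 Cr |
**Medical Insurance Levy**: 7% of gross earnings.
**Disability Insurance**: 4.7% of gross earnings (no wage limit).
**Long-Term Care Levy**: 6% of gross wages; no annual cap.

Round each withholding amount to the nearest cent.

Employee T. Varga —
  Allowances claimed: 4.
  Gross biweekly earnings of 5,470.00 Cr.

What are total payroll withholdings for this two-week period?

Territorial Income Tax: taxable = 5,470.00 Cr − 4×360.00 Cr = 4,030.00 Cr
  5% × 4,030.00 Cr = 201.50 Cr
Medical Insurance Levy: 7% × 5,470.00 Cr = 382.90 Cr
Disability Insurance: 4.7% × 5,470.00 Cr = 257.09 Cr
Long-Term Care Levy: 6% × 5,470.00 Cr = 328.20 Cr
Total: 201.50 Cr + 382.90 Cr + 257.09 Cr + 328.20 Cr = 1,169.69 Cr

1,169.69 Cr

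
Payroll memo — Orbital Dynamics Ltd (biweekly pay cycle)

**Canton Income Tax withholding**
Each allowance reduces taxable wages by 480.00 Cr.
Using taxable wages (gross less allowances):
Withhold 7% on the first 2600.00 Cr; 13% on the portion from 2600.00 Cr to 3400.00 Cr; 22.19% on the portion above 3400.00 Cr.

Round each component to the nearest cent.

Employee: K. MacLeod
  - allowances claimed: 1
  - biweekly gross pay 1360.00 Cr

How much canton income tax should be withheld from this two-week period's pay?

Canton Income Tax: taxable = 1360.00 Cr − 1×480.00 Cr = 880.00 Cr
  7% × 880.00 Cr = 61.60 Cr

61.60 Cr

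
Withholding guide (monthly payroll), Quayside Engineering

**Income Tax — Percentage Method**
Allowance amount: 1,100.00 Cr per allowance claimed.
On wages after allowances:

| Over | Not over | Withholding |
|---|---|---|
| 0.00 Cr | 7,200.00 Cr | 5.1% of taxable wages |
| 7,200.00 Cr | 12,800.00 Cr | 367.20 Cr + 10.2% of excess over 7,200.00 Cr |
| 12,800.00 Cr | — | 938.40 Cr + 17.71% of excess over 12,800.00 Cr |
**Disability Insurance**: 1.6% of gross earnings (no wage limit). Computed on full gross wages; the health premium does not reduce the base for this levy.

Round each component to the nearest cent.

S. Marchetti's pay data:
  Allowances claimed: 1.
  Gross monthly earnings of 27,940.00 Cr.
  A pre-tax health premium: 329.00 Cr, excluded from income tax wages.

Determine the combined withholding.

3,813.66 Cr

Income Tax: taxable = 27,940.00 Cr − 329.00 Cr − 1×1,100.00 Cr = 26,511.00 Cr
  938.40 Cr + 17.71% × (26,511.00 Cr − 12,800.00 Cr) = 938.40 Cr + 17.71% × 13,711.00 Cr = 3,366.62 Cr
Disability Insurance: 1.6% × 27,940.00 Cr = 447.04 Cr
Total: 3,366.62 Cr + 447.04 Cr = 3,813.66 Cr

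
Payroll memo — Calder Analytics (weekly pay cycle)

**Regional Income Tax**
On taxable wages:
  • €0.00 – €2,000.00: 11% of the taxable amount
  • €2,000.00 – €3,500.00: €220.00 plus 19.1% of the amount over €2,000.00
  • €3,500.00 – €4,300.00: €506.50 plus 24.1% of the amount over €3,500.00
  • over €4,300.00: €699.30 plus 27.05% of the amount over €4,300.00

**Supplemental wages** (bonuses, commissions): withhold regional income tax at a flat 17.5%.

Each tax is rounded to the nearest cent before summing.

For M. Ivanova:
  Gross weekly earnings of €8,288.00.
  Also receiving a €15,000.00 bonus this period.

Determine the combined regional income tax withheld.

Regional Income Tax: taxable = €8,288.00
  €699.30 + 27.05% × (€8,288.00 − €4,300.00) = €699.30 + 27.05% × €3,988.00 = €1,778.05
Supplemental (17.5% flat on bonus): 17.5% × €15,000.00 = €2,625.00
Total regional income tax: €1,778.05 + €2,625.00 = €4,403.05

€4,403.05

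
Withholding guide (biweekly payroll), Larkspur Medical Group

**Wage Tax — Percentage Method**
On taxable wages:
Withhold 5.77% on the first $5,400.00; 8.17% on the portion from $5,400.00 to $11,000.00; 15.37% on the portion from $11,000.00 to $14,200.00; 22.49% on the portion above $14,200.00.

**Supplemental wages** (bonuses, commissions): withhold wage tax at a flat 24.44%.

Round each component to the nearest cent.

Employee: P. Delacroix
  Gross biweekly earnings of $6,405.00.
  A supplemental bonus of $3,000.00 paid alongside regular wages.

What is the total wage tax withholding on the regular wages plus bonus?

$1,126.89

Wage Tax: taxable = $6,405.00
  $311.58 + 8.17% × ($6,405.00 − $5,400.00) = $311.58 + 8.17% × $1,005.00 = $393.69
Supplemental (24.44% flat on bonus): 24.44% × $3,000.00 = $733.20
Total wage tax: $393.69 + $733.20 = $1,126.89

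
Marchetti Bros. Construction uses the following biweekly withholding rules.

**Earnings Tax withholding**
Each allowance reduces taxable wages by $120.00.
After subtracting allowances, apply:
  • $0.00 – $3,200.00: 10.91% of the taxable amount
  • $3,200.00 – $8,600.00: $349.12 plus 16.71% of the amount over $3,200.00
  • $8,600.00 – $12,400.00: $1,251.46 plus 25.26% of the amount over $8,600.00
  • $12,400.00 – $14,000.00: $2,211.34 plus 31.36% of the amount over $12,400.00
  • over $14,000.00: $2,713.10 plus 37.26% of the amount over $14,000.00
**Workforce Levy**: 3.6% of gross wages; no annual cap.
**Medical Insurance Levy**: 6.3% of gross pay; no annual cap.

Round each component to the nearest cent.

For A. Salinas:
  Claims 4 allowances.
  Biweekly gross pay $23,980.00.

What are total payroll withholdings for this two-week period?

$8,626.82

Earnings Tax: taxable = $23,980.00 − 4×$120.00 = $23,500.00
  $2,713.10 + 37.26% × ($23,500.00 − $14,000.00) = $2,713.10 + 37.26% × $9,500.00 = $6,252.80
Workforce Levy: 3.6% × $23,980.00 = $863.28
Medical Insurance Levy: 6.3% × $23,980.00 = $1,510.74
Total: $6,252.80 + $863.28 + $1,510.74 = $8,626.82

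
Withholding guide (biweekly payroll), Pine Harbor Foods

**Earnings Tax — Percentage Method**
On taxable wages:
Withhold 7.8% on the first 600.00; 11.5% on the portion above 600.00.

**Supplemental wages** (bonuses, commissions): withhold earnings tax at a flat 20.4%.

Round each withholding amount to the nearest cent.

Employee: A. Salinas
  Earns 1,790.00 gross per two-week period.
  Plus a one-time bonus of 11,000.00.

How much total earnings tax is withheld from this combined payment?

Earnings Tax: taxable = 1,790.00
  46.80 + 11.5% × (1,790.00 − 600.00) = 46.80 + 11.5% × 1,190.00 = 183.65
Supplemental (20.4% flat on bonus): 20.4% × 11,000.00 = 2,244.00
Total earnings tax: 183.65 + 2,244.00 = 2,427.65

2,427.65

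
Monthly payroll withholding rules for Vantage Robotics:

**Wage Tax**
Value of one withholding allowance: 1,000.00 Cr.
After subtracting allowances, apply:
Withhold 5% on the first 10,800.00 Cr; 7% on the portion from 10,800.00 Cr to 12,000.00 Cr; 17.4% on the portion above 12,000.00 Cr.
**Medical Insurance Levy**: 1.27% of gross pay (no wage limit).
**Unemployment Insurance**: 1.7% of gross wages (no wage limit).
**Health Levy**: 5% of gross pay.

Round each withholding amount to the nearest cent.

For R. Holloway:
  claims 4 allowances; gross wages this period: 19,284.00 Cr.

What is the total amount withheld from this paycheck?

Wage Tax: taxable = 19,284.00 Cr − 4×1,000.00 Cr = 15,284.00 Cr
  624.00 Cr + 17.4% × (15,284.00 Cr − 12,000.00 Cr) = 624.00 Cr + 17.4% × 3,284.00 Cr = 1,195.42 Cr
Medical Insurance Levy: 1.27% × 19,284.00 Cr = 244.91 Cr
Unemployment Insurance: 1.7% × 19,284.00 Cr = 327.83 Cr
Health Levy: 5% × 19,284.00 Cr = 964.20 Cr
Total: 1,195.42 Cr + 244.91 Cr + 327.83 Cr + 964.20 Cr = 2,732.36 Cr

2,732.36 Cr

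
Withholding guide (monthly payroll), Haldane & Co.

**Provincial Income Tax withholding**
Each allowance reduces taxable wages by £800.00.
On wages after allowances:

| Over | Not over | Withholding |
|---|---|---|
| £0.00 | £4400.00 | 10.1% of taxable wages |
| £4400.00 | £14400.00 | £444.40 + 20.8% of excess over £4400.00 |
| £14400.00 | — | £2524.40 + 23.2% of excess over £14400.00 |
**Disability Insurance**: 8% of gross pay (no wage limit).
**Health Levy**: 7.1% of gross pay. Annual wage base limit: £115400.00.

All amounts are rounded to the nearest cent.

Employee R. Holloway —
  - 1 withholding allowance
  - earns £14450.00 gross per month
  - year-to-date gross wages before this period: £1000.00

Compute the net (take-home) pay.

Provincial Income Tax: taxable = £14450.00 − 1×£800.00 = £13650.00
  £444.40 + 20.8% × (£13650.00 − £4400.00) = £444.40 + 20.8% × £9250.00 = £2368.40
Disability Insurance: 8% × £14450.00 = £1156.00
Health Levy: 7.1% × £14450.00 = £1025.95
Total withheld: £2368.40 + £1156.00 + £1025.95 = £4550.35
Net pay: £14450.00 − £4550.35 = £9899.65

£9899.65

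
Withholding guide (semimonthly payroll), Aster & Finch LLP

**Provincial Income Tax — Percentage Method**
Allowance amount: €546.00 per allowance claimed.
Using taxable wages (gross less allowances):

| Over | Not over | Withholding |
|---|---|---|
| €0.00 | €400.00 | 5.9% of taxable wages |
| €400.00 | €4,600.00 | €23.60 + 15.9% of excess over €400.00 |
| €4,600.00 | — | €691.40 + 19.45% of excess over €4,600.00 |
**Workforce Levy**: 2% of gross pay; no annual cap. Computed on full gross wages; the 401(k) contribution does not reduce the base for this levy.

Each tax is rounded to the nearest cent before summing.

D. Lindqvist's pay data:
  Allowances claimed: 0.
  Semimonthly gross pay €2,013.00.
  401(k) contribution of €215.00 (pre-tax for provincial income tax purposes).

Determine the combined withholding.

€286.14

Provincial Income Tax: taxable = €2,013.00 − €215.00 = €1,798.00
  €23.60 + 15.9% × (€1,798.00 − €400.00) = €23.60 + 15.9% × €1,398.00 = €245.88
Workforce Levy: 2% × €2,013.00 = €40.26
Total: €245.88 + €40.26 = €286.14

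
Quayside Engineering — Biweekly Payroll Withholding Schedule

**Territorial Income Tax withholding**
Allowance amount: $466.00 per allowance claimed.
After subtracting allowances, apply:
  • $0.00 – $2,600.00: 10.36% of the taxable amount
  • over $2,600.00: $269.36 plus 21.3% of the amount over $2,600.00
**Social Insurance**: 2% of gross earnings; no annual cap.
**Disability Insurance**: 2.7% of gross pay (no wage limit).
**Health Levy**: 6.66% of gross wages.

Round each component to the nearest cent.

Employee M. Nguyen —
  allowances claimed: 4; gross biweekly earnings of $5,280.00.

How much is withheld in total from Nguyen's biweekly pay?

$1,042.98

Territorial Income Tax: taxable = $5,280.00 − 4×$466.00 = $3,416.00
  $269.36 + 21.3% × ($3,416.00 − $2,600.00) = $269.36 + 21.3% × $816.00 = $443.17
Social Insurance: 2% × $5,280.00 = $105.60
Disability Insurance: 2.7% × $5,280.00 = $142.56
Health Levy: 6.66% × $5,280.00 = $351.65
Total: $443.17 + $105.60 + $142.56 + $351.65 = $1,042.98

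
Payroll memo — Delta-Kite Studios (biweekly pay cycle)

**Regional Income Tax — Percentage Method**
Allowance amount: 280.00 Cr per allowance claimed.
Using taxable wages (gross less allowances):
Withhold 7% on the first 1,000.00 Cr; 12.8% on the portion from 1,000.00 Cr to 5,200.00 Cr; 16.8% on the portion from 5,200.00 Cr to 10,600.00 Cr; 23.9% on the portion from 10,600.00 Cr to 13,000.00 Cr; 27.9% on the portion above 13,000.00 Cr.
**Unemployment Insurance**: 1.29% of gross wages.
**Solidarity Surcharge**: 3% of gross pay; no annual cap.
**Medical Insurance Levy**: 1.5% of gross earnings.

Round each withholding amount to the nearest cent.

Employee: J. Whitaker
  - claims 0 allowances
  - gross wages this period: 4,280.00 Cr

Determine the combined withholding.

Regional Income Tax: taxable = 4,280.00 Cr
  70.00 Cr + 12.8% × (4,280.00 Cr − 1,000.00 Cr) = 70.00 Cr + 12.8% × 3,280.00 Cr = 489.84 Cr
Unemployment Insurance: 1.29% × 4,280.00 Cr = 55.21 Cr
Solidarity Surcharge: 3% × 4,280.00 Cr = 128.40 Cr
Medical Insurance Levy: 1.5% × 4,280.00 Cr = 64.20 Cr
Total: 489.84 Cr + 55.21 Cr + 128.40 Cr + 64.20 Cr = 737.65 Cr

737.65 Cr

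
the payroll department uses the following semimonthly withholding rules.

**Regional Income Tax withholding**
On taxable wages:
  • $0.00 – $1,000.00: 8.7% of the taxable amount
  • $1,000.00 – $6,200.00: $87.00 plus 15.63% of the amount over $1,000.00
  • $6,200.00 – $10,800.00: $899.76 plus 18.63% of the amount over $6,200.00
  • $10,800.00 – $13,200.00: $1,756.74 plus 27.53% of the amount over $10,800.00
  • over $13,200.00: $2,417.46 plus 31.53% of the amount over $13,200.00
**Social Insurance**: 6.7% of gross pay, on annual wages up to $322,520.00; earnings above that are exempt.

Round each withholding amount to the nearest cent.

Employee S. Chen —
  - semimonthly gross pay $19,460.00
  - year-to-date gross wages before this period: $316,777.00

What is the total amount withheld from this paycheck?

Regional Income Tax: taxable = $19,460.00
  $2,417.46 + 31.53% × ($19,460.00 − $13,200.00) = $2,417.46 + 31.53% × $6,260.00 = $4,391.24
Social Insurance: cap $322,520.00 − YTD $316,777.00 = $5,743.00 subject; 6.7% × $5,743.00 = $384.78
Total: $4,391.24 + $384.78 = $4,776.02

$4,776.02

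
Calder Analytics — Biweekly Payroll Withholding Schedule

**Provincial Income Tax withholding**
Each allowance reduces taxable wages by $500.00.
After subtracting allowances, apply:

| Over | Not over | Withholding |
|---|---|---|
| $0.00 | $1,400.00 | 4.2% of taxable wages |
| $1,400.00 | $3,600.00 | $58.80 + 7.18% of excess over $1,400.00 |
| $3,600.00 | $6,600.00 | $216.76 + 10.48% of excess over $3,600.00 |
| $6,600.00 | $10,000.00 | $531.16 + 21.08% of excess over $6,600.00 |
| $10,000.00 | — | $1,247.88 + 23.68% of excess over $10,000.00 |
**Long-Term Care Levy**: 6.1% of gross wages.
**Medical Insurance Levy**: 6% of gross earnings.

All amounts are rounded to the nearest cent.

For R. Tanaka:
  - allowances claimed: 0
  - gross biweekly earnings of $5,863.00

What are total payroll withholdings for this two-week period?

$1,163.34

Provincial Income Tax: taxable = $5,863.00
  $216.76 + 10.48% × ($5,863.00 − $3,600.00) = $216.76 + 10.48% × $2,263.00 = $453.92
Long-Term Care Levy: 6.1% × $5,863.00 = $357.64
Medical Insurance Levy: 6% × $5,863.00 = $351.78
Total: $453.92 + $357.64 + $351.78 = $1,163.34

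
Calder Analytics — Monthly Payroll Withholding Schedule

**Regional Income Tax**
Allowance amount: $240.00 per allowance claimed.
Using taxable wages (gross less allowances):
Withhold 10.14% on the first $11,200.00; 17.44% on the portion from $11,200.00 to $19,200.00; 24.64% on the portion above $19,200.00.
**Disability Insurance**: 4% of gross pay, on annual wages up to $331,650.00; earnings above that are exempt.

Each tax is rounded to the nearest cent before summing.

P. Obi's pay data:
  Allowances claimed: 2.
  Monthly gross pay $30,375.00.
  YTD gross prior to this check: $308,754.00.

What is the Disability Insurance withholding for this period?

Disability Insurance: cap $331,650.00 − YTD $308,754.00 = $22,896.00 subject; 4% × $22,896.00 = $915.84

$915.84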